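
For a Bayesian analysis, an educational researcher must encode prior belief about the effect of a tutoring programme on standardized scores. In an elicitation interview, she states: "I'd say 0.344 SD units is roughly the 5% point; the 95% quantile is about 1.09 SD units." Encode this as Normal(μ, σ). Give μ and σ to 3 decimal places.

For Normal(μ,σ), the p-quantile is μ + z_p·σ. Here z_{0.05} = -1.645, z_{0.95} = 1.645.
So 0.344 = μ − 1.645σ and 1.09 = μ + 1.645σ.
Subtracting: σ = (1.09 − 0.344)/(1.645 − (-1.645)) = 0.227.
Then μ = 0.344 − (-1.645)·0.227 = 0.717.

μ = 0.717, σ = 0.227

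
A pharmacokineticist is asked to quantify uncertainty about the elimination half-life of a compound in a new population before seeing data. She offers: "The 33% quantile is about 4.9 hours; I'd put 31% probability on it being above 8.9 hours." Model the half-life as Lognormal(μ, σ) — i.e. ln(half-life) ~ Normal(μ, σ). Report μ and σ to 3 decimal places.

μ ≈ 1.870, σ ≈ 0.638

If T ~ Lognormal(μ,σ) then ln T ~ Normal(μ,σ), so the p-quantile of ln T is μ + z_p·σ.
ln(4.9) = 1.589 and ln(8.9) = 2.186; z_{0.33} = -0.4399, z_{0.69} = 0.4959.
σ = (2.186 − 1.589)/(0.4959 − (-0.4399)) = 0.638.
μ = 1.589 − (-0.4399)·0.638 = 1.870.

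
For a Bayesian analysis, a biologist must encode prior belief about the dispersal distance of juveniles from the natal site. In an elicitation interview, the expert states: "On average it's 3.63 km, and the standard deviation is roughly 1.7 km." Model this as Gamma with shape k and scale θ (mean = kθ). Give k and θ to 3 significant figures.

k ≈ 4.56, θ ≈ 0.796

For Gamma(k, scale θ): mean = kθ, variance = kθ², so CV = 1/√k.
CV = SD/mean = 1.7/3.63 = 0.4683, hence k = 1/CV² = 4.56.
Then θ = mean/k = 3.63/4.56 = 0.796.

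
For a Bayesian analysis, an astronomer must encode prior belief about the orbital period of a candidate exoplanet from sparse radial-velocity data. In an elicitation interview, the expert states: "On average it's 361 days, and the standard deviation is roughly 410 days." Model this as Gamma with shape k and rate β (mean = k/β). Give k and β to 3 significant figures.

For Gamma(k, rate β): mean = k/β, variance = k/β², so CV = 1/√k.
CV = SD/mean = 410/361 = 1.136, hence k = 1/CV² = 0.775.
Then β = k/mean = 0.775/361 = 0.00215.

k ≈ 0.775, β ≈ 0.00215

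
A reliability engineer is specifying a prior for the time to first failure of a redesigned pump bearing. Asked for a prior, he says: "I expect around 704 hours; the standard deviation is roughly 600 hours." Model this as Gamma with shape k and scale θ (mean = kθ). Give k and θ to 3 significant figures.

k ≈ 1.38, θ ≈ 511

For Gamma(k, scale θ): mean = kθ, variance = kθ², so CV = 1/√k.
CV = SD/mean = 600/704 = 0.8523, hence k = 1/CV² = 1.38.
Then θ = mean/k = 704/1.38 = 511.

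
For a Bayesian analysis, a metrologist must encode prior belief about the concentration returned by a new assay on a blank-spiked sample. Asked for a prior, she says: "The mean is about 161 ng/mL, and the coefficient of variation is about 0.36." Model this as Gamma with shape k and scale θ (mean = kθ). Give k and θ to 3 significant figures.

k ≈ 7.72, θ ≈ 20.9

For Gamma(k, scale θ): mean = kθ, variance = kθ², so CV = 1/√k.
CV = 0.36, hence k = 1/CV² = 7.72.
Then θ = mean/k = 161/7.72 = 20.9.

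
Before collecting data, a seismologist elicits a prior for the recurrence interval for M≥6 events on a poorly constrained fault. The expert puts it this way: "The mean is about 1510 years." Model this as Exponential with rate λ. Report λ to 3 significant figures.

λ ≈ 0.000662

Exponential mean = 1/λ, so λ = 1/1510.0 = 0.000662.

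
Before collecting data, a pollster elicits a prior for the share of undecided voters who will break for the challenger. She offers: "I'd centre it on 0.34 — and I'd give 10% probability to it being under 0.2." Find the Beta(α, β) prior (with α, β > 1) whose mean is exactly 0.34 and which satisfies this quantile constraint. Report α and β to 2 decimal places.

α ≈ 5.85, β ≈ 11.36

With mean 0.34 fixed, write α = 0.34s, β = 0.66s where s = α+β.
Need P(θ < 0.2) = 0.1 under Beta(0.34s, 0.66s). Normal approximation: (q−m)/√(m(1−m)/s) ≈ z_{0.1} = -1.28, so s ≈ 0.34·0.66·(-1.28)²/(0.2−0.34)² = 18.8.
At s = 18.8: P(θ<0.2) ≈ 0.089. Adjusting to match 0.1 gives s ≈ 17.21.
So α = 0.34·17.21 ≈ 5.85, β = 0.66·17.21 ≈ 11.36.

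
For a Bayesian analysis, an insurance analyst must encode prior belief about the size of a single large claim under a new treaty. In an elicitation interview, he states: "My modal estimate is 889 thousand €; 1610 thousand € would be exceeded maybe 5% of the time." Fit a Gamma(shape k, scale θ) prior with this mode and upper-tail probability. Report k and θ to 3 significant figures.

k ≈ 8.9, θ ≈ 113

Gamma(k,θ) with k>1 has mode (k−1)θ, so θ = 889/(k−1).
Need P(X < 1610) = 0.95 with θ tied to k this way. Start at k = 2, θ = 889: P(X<1610) ≈ 0.540.
Too low — raise k to concentrate. Iterating converges to k ≈ 8.9.
Then θ = 889/(8.9−1) ≈ 113.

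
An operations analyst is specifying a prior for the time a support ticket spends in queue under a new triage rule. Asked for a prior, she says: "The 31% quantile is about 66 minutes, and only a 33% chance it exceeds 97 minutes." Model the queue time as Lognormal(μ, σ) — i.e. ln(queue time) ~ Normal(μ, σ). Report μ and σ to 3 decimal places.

μ ≈ 4.394, σ ≈ 0.411

If T ~ Lognormal(μ,σ) then ln T ~ Normal(μ,σ), so the p-quantile of ln T is μ + z_p·σ.
ln(66) = 4.19 and ln(97) = 4.575; z_{0.31} = -0.4959, z_{0.67} = 0.4399.
σ = (4.575 − 4.19)/(0.4399 − (-0.4959)) = 0.411.
μ = 4.19 − (-0.4959)·0.411 = 4.394.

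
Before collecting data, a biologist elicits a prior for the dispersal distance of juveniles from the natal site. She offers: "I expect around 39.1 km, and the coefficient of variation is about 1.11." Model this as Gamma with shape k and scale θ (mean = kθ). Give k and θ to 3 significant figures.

k ≈ 0.812, θ ≈ 48.2

For Gamma(k, scale θ): mean = kθ, variance = kθ², so CV = 1/√k.
CV = 1.11, hence k = 1/CV² = 0.812.
Then θ = mean/k = 39.1/0.812 = 48.2.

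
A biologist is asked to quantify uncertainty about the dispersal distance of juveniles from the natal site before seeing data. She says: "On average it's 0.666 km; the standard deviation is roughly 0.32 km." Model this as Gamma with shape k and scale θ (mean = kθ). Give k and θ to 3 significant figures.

For Gamma(k, scale θ): mean = kθ, variance = kθ², so CV = 1/√k.
CV = SD/mean = 0.32/0.666 = 0.4805, hence k = 1/CV² = 4.33.
Then θ = mean/k = 0.666/4.33 = 0.154.

k ≈ 4.33, θ ≈ 0.154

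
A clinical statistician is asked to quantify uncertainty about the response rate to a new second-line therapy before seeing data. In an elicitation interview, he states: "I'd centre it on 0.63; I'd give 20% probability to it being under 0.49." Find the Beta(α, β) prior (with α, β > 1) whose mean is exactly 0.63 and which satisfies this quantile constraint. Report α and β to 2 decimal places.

α ≈ 5.13, β ≈ 3.01

With mean 0.63 fixed, write α = 0.63s, β = 0.37s where s = α+β.
Need P(θ < 0.49) = 0.2 under Beta(0.63s, 0.37s). Normal approximation: (q−m)/√(m(1−m)/s) ≈ z_{0.2} = -0.842, so s ≈ 0.63·0.37·(-0.842)²/(0.49−0.63)² = 8.4.
At s = 8.4: P(θ<0.49) ≈ 0.196. Adjusting to match 0.2 gives s ≈ 8.14.
So α = 0.63·8.14 ≈ 5.13, β = 0.37·8.14 ≈ 3.01.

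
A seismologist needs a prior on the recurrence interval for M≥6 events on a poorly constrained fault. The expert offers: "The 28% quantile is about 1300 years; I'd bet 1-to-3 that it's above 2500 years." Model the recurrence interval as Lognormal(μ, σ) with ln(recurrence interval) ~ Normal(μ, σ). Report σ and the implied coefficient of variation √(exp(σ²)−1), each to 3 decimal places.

σ ≈ 0.520, CV ≈ 0.557

If T ~ Lognormal(μ,σ) then ln T ~ Normal(μ,σ), so the p-quantile of ln T is μ + z_p·σ.
ln(1300) = 7.17 and ln(2500) = 7.824; z_{0.28} = -0.5828, z_{0.75} = 0.6745.
σ = (7.824 − 7.17)/(0.6745 − (-0.5828)) = 0.520.
μ = 7.17 − (-0.5828)·0.520 = 7.473.
CV = √(exp(σ²)−1) = √(exp(0.2705)−1) = 0.557.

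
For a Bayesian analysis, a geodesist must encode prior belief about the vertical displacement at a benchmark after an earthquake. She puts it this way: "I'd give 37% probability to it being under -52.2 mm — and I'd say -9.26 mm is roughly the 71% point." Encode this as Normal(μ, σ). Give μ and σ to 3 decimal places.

For Normal(μ,σ), the p-quantile is μ + z_p·σ. Here z_{0.37} = -0.3319, z_{0.71} = 0.5534.
So -52.2 = μ − 0.3319σ and -9.26 = μ + 0.5534σ.
Subtracting: σ = (-9.26 − -52.2)/(0.5534 − (-0.3319)) = 48.507.
Then μ = -52.2 − (-0.3319)·48.507 = -36.103.

μ = -36.103, σ = 48.507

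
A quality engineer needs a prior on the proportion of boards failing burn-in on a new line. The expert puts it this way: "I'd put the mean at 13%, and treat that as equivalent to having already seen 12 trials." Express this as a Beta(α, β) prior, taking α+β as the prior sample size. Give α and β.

α = 1.56, β = 10.44

Under the effective-sample-size interpretation, Beta(α, β) has prior mean α/(α+β) and prior sample size α+β.
So α+β = 12 and α/(α+β) = 0.13, giving α = 0.13·12 = 1.56 and β = 12 − 1.56 = 10.44.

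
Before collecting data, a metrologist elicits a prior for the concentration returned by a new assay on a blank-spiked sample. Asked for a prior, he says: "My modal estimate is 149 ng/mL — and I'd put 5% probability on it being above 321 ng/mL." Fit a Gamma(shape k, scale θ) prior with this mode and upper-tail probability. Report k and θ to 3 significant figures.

Gamma(k,θ) with k>1 has mode (k−1)θ, so θ = 149/(k−1).
Need P(X < 321) = 0.95 with θ tied to k this way. Start at k = 2, θ = 149: P(X<321) ≈ 0.634.
Too low — raise k to concentrate. Iterating converges to k ≈ 5.68.
Then θ = 149/(5.68−1) ≈ 31.8.

k ≈ 5.68, θ ≈ 31.8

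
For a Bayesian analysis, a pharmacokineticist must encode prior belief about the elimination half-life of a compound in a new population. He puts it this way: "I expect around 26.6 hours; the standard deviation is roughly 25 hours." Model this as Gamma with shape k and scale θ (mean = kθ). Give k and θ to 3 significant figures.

k ≈ 1.13, θ ≈ 23.5

For Gamma(k, scale θ): mean = kθ, variance = kθ², so CV = 1/√k.
CV = SD/mean = 25/26.6 = 0.9398, hence k = 1/CV² = 1.13.
Then θ = mean/k = 26.6/1.13 = 23.5.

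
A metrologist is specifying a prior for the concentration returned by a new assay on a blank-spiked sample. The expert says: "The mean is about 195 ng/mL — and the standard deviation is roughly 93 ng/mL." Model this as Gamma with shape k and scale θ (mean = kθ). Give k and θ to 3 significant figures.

For Gamma(k, scale θ): mean = kθ, variance = kθ², so CV = 1/√k.
CV = SD/mean = 93/195 = 0.4769, hence k = 1/CV² = 4.4.
Then θ = mean/k = 195/4.4 = 44.4.

k ≈ 4.4, θ ≈ 44.4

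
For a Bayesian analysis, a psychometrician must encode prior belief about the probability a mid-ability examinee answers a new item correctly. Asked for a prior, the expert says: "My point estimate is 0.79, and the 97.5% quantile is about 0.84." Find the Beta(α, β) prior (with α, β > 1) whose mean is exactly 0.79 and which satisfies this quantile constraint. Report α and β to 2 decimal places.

α ≈ 182.07, β ≈ 48.40

With mean 0.79 fixed, write α = 0.79s, β = 0.21s where s = α+β.
Need P(θ < 0.84) = 0.975 under Beta(0.79s, 0.21s). Normal approximation: (q−m)/√(m(1−m)/s) ≈ z_{0.975} = 1.96, so s ≈ 0.79·0.21·(1.96)²/(0.84−0.79)² = 254.9.
At s = 254.9: P(θ<0.84) ≈ 0.981. Adjusting to match 0.975 gives s ≈ 230.47.
So α = 0.79·230.47 ≈ 182.07, β = 0.21·230.47 ≈ 48.40.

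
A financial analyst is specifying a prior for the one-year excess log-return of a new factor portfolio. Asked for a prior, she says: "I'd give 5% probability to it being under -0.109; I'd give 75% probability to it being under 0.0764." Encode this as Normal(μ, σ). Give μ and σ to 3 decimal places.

μ = 0.022, σ = 0.080

The p-quantile of Normal(μ,σ) is μ + z_p·σ, with z_{0.05} = -1.645 and z_{0.75} = 0.6745.
Eliminate σ: μ = (z₂·x₁ − z₁·x₂)/(z₂ − z₁) = (0.6745·-0.109 − (-1.645)·0.0764)/2.319 = 0.022.
Then σ = (x₂ − x₁)/(z₂ − z₁) = (0.0764 − -0.109)/2.319 = 0.080.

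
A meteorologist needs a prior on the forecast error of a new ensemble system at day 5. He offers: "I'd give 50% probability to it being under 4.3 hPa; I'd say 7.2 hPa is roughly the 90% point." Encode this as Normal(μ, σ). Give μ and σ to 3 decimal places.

μ = 4.300, σ = 2.263

The p-quantile of Normal(μ,σ) is μ + z_p·σ, with z_{0.5} = 0 and z_{0.9} = 1.282.
Eliminate σ: μ = (z₂·x₁ − z₁·x₂)/(z₂ − z₁) = (1.282·4.3 − (0)·7.2)/1.282 = 4.300.
Then σ = (x₂ − x₁)/(z₂ − z₁) = (7.2 − 4.3)/1.282 = 2.263.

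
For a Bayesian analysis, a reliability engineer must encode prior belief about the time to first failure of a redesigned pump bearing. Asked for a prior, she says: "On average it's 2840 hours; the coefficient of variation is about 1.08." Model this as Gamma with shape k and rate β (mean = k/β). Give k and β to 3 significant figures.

For Gamma(k, rate β): mean = k/β, variance = k/β², so CV = 1/√k.
CV = 1.08, hence k = 1/CV² = 0.857.
Then β = k/mean = 0.857/2840 = 0.000302.

k ≈ 0.857, β ≈ 0.000302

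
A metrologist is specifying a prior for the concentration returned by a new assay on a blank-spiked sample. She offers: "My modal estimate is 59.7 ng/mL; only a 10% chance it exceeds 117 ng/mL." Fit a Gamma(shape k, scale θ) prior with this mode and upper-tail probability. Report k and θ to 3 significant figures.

Gamma(k,θ) with k>1 has mode (k−1)θ, so θ = 59.7/(k−1).
Need P(X < 117) = 0.9 with θ tied to k this way. Start at k = 2, θ = 59.7: P(X<117) ≈ 0.583.
Too low — raise k to concentrate. Iterating converges to k ≈ 5.23.
Then θ = 59.7/(5.23−1) ≈ 14.1.

k ≈ 5.23, θ ≈ 14.1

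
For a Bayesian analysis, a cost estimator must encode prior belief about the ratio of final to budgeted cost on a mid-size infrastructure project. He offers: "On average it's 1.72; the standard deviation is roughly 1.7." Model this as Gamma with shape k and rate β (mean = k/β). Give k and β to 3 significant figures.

k ≈ 1.02, β ≈ 0.595

For Gamma(k, rate β): mean = k/β, variance = k/β², so CV = 1/√k.
CV = SD/mean = 1.7/1.72 = 0.9884, hence k = 1/CV² = 1.02.
Then β = k/mean = 1.02/1.72 = 0.595.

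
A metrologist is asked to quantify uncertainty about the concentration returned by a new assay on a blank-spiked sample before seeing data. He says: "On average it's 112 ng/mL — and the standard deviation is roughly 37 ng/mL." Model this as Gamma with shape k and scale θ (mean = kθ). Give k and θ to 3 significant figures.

k ≈ 9.16, θ ≈ 12.2

For Gamma(k, scale θ): mean = kθ, variance = kθ², so CV = 1/√k.
CV = SD/mean = 37/112 = 0.3304, hence k = 1/CV² = 9.16.
Then θ = mean/k = 112/9.16 = 12.2.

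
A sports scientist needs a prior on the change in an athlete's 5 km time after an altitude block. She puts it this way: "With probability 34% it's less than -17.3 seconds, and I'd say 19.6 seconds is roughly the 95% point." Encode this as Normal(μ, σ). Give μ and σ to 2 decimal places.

μ = -9.90, σ = 17.94

The p-quantile of Normal(μ,σ) is μ + z_p·σ, with z_{0.34} = -0.4125 and z_{0.95} = 1.645.
Eliminate σ: μ = (z₂·x₁ − z₁·x₂)/(z₂ − z₁) = (1.645·-17.3 − (-0.4125)·19.6)/2.057 = -9.90.
Then σ = (x₂ − x₁)/(z₂ − z₁) = (19.6 − -17.3)/2.057 = 17.94.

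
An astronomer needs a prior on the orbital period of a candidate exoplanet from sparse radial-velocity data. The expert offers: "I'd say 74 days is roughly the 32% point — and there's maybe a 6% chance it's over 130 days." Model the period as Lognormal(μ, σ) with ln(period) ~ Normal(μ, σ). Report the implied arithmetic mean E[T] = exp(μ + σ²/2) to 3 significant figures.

If T ~ Lognormal(μ,σ) then ln T ~ Normal(μ,σ), so the p-quantile of ln T is μ + z_p·σ.
ln(74) = 4.304 and ln(130) = 4.868; z_{0.32} = -0.4677, z_{0.94} = 1.555.
σ = (4.868 − 4.304)/(1.555 − (-0.4677)) = 0.279.
μ = 4.304 − (-0.4677)·0.279 = 4.434.
E[T] = exp(μ + σ²/2) = exp(4.434 + 0.0388) = 87.6 days.

E[T] ≈ 87.6 days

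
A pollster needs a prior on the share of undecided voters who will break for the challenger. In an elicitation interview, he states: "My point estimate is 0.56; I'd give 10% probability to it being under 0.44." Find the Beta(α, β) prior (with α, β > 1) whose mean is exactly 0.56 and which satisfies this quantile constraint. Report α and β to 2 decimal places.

With mean 0.56 fixed, write α = 0.56s, β = 0.44s where s = α+β.
Need P(θ < 0.44) = 0.1 under Beta(0.56s, 0.44s). Normal approximation: (q−m)/√(m(1−m)/s) ≈ z_{0.1} = -1.28, so s ≈ 0.56·0.44·(-1.28)²/(0.44−0.56)² = 28.1.
At s = 28.1: P(θ<0.44) ≈ 0.100. Adjusting to match 0.1 gives s ≈ 28.20.
So α = 0.56·28.20 ≈ 15.79, β = 0.44·28.20 ≈ 12.41.

α ≈ 15.79, β ≈ 12.41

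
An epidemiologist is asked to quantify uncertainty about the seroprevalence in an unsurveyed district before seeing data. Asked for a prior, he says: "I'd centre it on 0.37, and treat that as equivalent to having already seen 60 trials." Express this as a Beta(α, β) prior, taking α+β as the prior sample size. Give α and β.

Under the effective-sample-size interpretation, Beta(α, β) has prior mean α/(α+β) and prior sample size α+β.
So α+β = 60 and α/(α+β) = 0.37, giving α = 0.37·60 = 22.2 and β = 60 − 22.2 = 37.8.

α = 22.2, β = 37.8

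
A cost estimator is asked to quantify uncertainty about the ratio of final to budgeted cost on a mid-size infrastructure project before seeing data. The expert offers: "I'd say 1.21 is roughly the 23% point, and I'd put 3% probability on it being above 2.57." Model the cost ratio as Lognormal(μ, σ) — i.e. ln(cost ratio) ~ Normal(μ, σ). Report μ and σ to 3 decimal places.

μ ≈ 0.403, σ ≈ 0.288

If T ~ Lognormal(μ,σ) then ln T ~ Normal(μ,σ), so the p-quantile of ln T is μ + z_p·σ.
ln(1.21) = 0.1906 and ln(2.57) = 0.9439; z_{0.23} = -0.7388, z_{0.97} = 1.881.
σ = (0.9439 − 0.1906)/(1.881 − (-0.7388)) = 0.288.
μ = 0.1906 − (-0.7388)·0.288 = 0.403.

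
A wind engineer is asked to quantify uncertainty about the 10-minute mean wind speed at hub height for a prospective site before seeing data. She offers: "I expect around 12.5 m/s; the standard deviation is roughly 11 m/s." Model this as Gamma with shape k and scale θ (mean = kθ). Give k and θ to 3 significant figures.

k ≈ 1.29, θ ≈ 9.68

For Gamma(k, scale θ): mean = kθ, variance = kθ², so CV = 1/√k.
CV = SD/mean = 11/12.5 = 0.88, hence k = 1/CV² = 1.29.
Then θ = mean/k = 12.5/1.29 = 9.68.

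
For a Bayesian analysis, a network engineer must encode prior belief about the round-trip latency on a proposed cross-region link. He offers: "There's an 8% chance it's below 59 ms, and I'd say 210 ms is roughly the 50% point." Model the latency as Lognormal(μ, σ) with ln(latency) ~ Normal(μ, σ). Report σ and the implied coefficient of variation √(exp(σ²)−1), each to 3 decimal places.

σ ≈ 0.904, CV ≈ 1.124

If T ~ Lognormal(μ,σ) then ln T ~ Normal(μ,σ), so the p-quantile of ln T is μ + z_p·σ.
ln(59) = 4.078 and ln(210) = 5.347; z_{0.08} = -1.405, z_{0.5} = 0.
σ = (5.347 − 4.078)/(0 − (-1.405)) = 0.904.
μ = 4.078 − (-1.405)·0.904 = 5.347.
CV = √(exp(σ²)−1) = √(exp(0.8164)−1) = 1.124.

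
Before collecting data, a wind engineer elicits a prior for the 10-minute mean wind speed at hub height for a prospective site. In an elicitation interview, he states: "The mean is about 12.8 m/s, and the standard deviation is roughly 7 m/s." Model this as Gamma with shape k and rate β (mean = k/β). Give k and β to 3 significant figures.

k ≈ 3.34, β ≈ 0.261

For Gamma(k, rate β): mean = k/β, variance = k/β², so CV = 1/√k.
CV = SD/mean = 7/12.8 = 0.5469, hence k = 1/CV² = 3.34.
Then β = k/mean = 3.34/12.8 = 0.261.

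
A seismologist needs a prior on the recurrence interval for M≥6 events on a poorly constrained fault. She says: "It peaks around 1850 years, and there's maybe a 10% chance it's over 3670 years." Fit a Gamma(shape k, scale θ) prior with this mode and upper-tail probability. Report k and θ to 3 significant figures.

Gamma(k,θ) with k>1 has mode (k−1)θ, so θ = 1850/(k−1).
Need P(X < 3670) = 0.9 with θ tied to k this way. Start at k = 2, θ = 1850: P(X<3670) ≈ 0.590.
Too low — raise k to concentrate. Iterating converges to k ≈ 5.08.
Then θ = 1850/(5.08−1) ≈ 453.

k ≈ 5.08, θ ≈ 453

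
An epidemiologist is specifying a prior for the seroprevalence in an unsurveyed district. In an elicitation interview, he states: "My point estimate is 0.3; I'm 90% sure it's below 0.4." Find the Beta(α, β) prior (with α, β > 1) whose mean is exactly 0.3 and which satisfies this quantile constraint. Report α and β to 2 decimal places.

α ≈ 10.71, β ≈ 25.00

With mean 0.3 fixed, write α = 0.3s, β = 0.7s where s = α+β.
Need P(θ < 0.4) = 0.9 under Beta(0.3s, 0.7s). Normal approximation: (q−m)/√(m(1−m)/s) ≈ z_{0.9} = 1.28, so s ≈ 0.3·0.7·(1.28)²/(0.4−0.3)² = 34.5.
At s = 34.5: P(θ<0.4) ≈ 0.896. Adjusting to match 0.9 gives s ≈ 35.71.
So α = 0.3·35.71 ≈ 10.71, β = 0.7·35.71 ≈ 25.00.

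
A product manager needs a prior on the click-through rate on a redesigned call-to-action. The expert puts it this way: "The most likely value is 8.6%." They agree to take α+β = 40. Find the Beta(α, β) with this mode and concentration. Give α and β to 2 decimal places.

For α,β > 1 the Beta mode is (α−1)/(α+β−2). With α+β = 40, the mode is (α−1)/38.
Set (α−1)/38 = 0.086 → α = 1 + 0.086·38 = 4.27.
β = 40 − α = 35.73.

α = 4.27, β = 35.73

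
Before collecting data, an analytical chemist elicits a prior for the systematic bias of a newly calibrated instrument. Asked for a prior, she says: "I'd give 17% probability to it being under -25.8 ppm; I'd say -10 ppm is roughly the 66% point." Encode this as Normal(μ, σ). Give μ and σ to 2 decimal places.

The p-quantile of Normal(μ,σ) is μ + z_p·σ, with z_{0.17} = -0.9542 and z_{0.66} = 0.4125.
Eliminate σ: μ = (z₂·x₁ − z₁·x₂)/(z₂ − z₁) = (0.4125·-25.8 − (-0.9542)·-10)/1.367 = -14.77.
Then σ = (x₂ − x₁)/(z₂ − z₁) = (-10 − -25.8)/1.367 = 11.56.

μ = -14.77, σ = 11.56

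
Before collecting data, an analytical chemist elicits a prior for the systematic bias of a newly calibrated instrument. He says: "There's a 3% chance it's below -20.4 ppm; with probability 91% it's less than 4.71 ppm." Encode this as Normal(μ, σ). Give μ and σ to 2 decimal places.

μ = -5.74, σ = 7.79

The p-quantile of Normal(μ,σ) is μ + z_p·σ, with z_{0.03} = -1.881 and z_{0.91} = 1.341.
Eliminate σ: μ = (z₂·x₁ − z₁·x₂)/(z₂ − z₁) = (1.341·-20.4 − (-1.881)·4.71)/3.222 = -5.74.
Then σ = (x₂ − x₁)/(z₂ − z₁) = (4.71 − -20.4)/3.222 = 7.79.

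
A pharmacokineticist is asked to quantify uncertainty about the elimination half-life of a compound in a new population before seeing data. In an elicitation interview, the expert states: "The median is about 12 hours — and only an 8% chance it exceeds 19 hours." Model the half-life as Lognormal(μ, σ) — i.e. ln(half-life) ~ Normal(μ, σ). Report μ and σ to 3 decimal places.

If T ~ Lognormal(μ,σ) then ln T ~ Normal(μ,σ), so the p-quantile of ln T is μ + z_p·σ.
ln(12) = 2.485 and ln(19) = 2.944; z_{0.5} = 0, z_{0.92} = 1.405.
σ = (2.944 − 2.485)/(1.405 − (0)) = 0.327.
μ = 2.485 − (0)·0.327 = 2.485.

μ ≈ 2.485, σ ≈ 0.327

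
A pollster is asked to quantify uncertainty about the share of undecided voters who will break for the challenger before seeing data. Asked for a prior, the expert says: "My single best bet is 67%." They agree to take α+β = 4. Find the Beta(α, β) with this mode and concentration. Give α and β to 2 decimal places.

α = 2.34, β = 1.66

For α,β > 1 the Beta mode is (α−1)/(α+β−2). With α+β = 4, the mode is (α−1)/2.
Set (α−1)/2 = 0.67 → α = 1 + 0.67·2 = 2.34.
β = 4 − α = 1.66.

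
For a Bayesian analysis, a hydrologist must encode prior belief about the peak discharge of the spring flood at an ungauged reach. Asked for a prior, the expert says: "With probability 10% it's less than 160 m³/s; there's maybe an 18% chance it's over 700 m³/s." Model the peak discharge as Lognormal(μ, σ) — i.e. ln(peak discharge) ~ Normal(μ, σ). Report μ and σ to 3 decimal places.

μ ≈ 5.936, σ ≈ 0.672

If T ~ Lognormal(μ,σ) then ln T ~ Normal(μ,σ), so the p-quantile of ln T is μ + z_p·σ.
ln(160) = 5.075 and ln(700) = 6.551; z_{0.1} = -1.282, z_{0.82} = 0.9154.
σ = (6.551 − 5.075)/(0.9154 − (-1.282)) = 0.672.
μ = 5.075 − (-1.282)·0.672 = 5.936.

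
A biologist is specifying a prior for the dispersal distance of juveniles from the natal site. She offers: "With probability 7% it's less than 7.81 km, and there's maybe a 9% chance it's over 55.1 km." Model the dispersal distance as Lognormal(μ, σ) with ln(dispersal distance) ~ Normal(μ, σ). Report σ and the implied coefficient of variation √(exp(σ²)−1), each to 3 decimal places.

σ ≈ 0.694, CV ≈ 0.786

If T ~ Lognormal(μ,σ) then ln T ~ Normal(μ,σ), so the p-quantile of ln T is μ + z_p·σ.
ln(7.81) = 2.055 and ln(55.1) = 4.009; z_{0.07} = -1.476, z_{0.91} = 1.341.
σ = (4.009 − 2.055)/(1.341 − (-1.476)) = 0.694.
μ = 2.055 − (-1.476)·0.694 = 3.079.
CV = √(exp(σ²)−1) = √(exp(0.4812)−1) = 0.786.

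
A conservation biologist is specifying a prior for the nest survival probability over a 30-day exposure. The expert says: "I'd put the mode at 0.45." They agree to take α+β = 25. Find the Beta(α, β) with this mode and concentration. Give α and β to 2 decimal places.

α = 11.35, β = 13.65

For α,β > 1 the Beta mode is (α−1)/(α+β−2). With α+β = 25, the mode is (α−1)/23.
Set (α−1)/23 = 0.45 → α = 1 + 0.45·23 = 11.35.
β = 25 − α = 13.65.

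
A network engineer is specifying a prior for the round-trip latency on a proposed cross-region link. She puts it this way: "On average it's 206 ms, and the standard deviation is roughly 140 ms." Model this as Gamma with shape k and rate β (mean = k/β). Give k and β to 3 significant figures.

For Gamma(k, rate β): mean = k/β, variance = k/β², so CV = 1/√k.
CV = SD/mean = 140/206 = 0.6796, hence k = 1/CV² = 2.17.
Then β = k/mean = 2.17/206 = 0.0105.

k ≈ 2.17, β ≈ 0.0105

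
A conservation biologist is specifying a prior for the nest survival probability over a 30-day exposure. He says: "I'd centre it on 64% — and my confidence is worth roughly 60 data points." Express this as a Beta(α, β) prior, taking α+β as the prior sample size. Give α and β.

α = 38.4, β = 21.6

Under the effective-sample-size interpretation, Beta(α, β) has prior mean α/(α+β) and prior sample size α+β.
So α+β = 60 and α/(α+β) = 0.64, giving α = 0.64·60 = 38.4 and β = 60 − 38.4 = 21.6.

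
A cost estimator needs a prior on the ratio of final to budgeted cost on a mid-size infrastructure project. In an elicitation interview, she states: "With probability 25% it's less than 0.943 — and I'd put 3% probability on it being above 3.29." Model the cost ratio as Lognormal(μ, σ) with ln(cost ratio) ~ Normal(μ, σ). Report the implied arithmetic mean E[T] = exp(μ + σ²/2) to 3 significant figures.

E[T] ≈ 1.48

If T ~ Lognormal(μ,σ) then ln T ~ Normal(μ,σ), so the p-quantile of ln T is μ + z_p·σ.
ln(0.943) = -0.05869 and ln(3.29) = 1.191; z_{0.25} = -0.6745, z_{0.97} = 1.881.
σ = (1.191 − -0.05869)/(1.881 − (-0.6745)) = 0.489.
μ = -0.05869 − (-0.6745)·0.489 = 0.271.
E[T] = exp(μ + σ²/2) = exp(0.271 + 0.1196) = 1.48.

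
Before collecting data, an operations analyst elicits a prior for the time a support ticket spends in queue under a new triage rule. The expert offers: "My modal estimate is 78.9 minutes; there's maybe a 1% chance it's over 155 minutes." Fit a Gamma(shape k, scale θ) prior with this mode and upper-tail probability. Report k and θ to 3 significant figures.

Gamma(k,θ) with k>1 has mode (k−1)θ, so θ = 78.9/(k−1).
Need P(X < 155) = 0.99 with θ tied to k this way. Start at k = 2, θ = 78.9: P(X<155) ≈ 0.584.
Too low — raise k to concentrate. Iterating converges to k ≈ 11.8.
Then θ = 78.9/(11.8−1) ≈ 7.3.

k ≈ 11.8, θ ≈ 7.3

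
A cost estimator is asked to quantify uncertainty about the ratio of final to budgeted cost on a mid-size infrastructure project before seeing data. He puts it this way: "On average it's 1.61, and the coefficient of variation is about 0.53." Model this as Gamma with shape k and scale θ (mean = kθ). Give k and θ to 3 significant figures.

k ≈ 3.56, θ ≈ 0.452

For Gamma(k, scale θ): mean = kθ, variance = kθ², so CV = 1/√k.
CV = 0.53, hence k = 1/CV² = 3.56.
Then θ = mean/k = 1.61/3.56 = 0.452.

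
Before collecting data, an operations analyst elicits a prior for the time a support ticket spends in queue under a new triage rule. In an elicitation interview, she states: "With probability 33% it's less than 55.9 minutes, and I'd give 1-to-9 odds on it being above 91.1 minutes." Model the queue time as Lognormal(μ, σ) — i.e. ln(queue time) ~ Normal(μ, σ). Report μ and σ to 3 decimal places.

μ ≈ 4.148, σ ≈ 0.284

If T ~ Lognormal(μ,σ) then ln T ~ Normal(μ,σ), so the p-quantile of ln T is μ + z_p·σ.
ln(55.9) = 4.024 and ln(91.1) = 4.512; z_{0.33} = -0.4399, z_{0.9} = 1.282.
σ = (4.512 − 4.024)/(1.282 − (-0.4399)) = 0.284.
μ = 4.024 − (-0.4399)·0.284 = 4.148.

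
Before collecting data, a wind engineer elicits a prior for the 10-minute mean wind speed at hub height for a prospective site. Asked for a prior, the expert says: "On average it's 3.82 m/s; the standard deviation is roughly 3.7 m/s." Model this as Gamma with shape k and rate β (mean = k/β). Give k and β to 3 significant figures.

For Gamma(k, rate β): mean = k/β, variance = k/β², so CV = 1/√k.
CV = SD/mean = 3.7/3.82 = 0.9686, hence k = 1/CV² = 1.07.
Then β = k/mean = 1.07/3.82 = 0.279.

k ≈ 1.07, β ≈ 0.279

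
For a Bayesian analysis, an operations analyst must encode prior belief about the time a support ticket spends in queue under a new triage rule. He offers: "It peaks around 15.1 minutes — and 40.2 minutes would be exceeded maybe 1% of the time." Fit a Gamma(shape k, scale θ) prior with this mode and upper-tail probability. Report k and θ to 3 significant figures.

Gamma(k,θ) with k>1 has mode (k−1)θ, so θ = 15.1/(k−1).
Need P(X < 40.2) = 0.99 with θ tied to k this way. Start at k = 2, θ = 15.1: P(X<40.2) ≈ 0.744.
Too low — raise k to concentrate. Iterating converges to k ≈ 5.83.
Then θ = 15.1/(5.83−1) ≈ 3.13.

k ≈ 5.83, θ ≈ 3.13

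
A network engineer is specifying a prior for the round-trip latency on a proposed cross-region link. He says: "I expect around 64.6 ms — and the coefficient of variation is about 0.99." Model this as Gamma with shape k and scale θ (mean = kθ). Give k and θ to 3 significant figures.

k ≈ 1.02, θ ≈ 63.3

For Gamma(k, scale θ): mean = kθ, variance = kθ², so CV = 1/√k.
CV = 0.99, hence k = 1/CV² = 1.02.
Then θ = mean/k = 64.6/1.02 = 63.3.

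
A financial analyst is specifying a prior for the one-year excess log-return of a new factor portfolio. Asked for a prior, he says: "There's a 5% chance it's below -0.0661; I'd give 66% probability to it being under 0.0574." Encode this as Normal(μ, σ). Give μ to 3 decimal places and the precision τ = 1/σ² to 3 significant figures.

μ = 0.033, τ = 278

The p-quantile of Normal(μ,σ) is μ + z_p·σ, with z_{0.05} = -1.645 and z_{0.66} = 0.4125.
Eliminate σ: μ = (z₂·x₁ − z₁·x₂)/(z₂ − z₁) = (0.4125·-0.0661 − (-1.645)·0.0574)/2.057 = 0.033.
Then σ = (x₂ − x₁)/(z₂ − z₁) = (0.0574 − -0.0661)/2.057 = 0.060.
Precision τ = 1/σ² = 1/0.06003² = 278.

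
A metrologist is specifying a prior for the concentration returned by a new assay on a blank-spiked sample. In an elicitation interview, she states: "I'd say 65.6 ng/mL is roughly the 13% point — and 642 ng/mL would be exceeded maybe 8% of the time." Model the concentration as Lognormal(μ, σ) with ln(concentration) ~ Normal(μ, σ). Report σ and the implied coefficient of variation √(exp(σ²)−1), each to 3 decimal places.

If T ~ Lognormal(μ,σ) then ln T ~ Normal(μ,σ), so the p-quantile of ln T is μ + z_p·σ.
ln(65.6) = 4.184 and ln(642) = 6.465; z_{0.13} = -1.126, z_{0.92} = 1.405.
σ = (6.465 − 4.184)/(1.405 − (-1.126)) = 0.901.
μ = 4.184 − (-1.126)·0.901 = 5.199.
CV = √(exp(σ²)−1) = √(exp(0.8119)−1) = 1.119.

σ ≈ 0.901, CV ≈ 1.119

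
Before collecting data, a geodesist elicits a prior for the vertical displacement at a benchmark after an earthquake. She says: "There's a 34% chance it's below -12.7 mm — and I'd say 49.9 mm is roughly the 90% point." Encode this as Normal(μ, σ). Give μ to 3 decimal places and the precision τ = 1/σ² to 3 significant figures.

For Normal(μ,σ), the p-quantile is μ + z_p·σ. Here z_{0.34} = -0.4125, z_{0.9} = 1.282.
So -12.7 = μ − 0.4125σ and 49.9 = μ + 1.282σ.
Subtracting: σ = (49.9 − -12.7)/(1.282 − (-0.4125)) = 36.954.
Then μ = -12.7 − (-0.4125)·36.954 = 2.542.
Precision τ = 1/σ² = 1/36.95² = 0.000732.

μ = 2.542, τ = 0.000732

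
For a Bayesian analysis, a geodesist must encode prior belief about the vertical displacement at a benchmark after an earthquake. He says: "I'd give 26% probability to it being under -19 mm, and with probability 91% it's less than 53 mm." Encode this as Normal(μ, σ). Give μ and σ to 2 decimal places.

μ = 4.35, σ = 36.29

For Normal(μ,σ), the p-quantile is μ + z_p·σ. Here z_{0.26} = -0.6433, z_{0.91} = 1.341.
So -19 = μ − 0.6433σ and 53 = μ + 1.341σ.
Subtracting: σ = (53 − -19)/(1.341 − (-0.6433)) = 36.29.
Then μ = -19 − (-0.6433)·36.29 = 4.35.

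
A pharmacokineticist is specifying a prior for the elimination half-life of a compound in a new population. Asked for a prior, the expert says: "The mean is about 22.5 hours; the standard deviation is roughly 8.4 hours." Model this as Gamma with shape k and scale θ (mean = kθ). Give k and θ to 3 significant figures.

For Gamma(k, scale θ): mean = kθ, variance = kθ², so CV = 1/√k.
CV = SD/mean = 8.4/22.5 = 0.3733, hence k = 1/CV² = 7.17.
Then θ = mean/k = 22.5/7.17 = 3.14.

k ≈ 7.17, θ ≈ 3.14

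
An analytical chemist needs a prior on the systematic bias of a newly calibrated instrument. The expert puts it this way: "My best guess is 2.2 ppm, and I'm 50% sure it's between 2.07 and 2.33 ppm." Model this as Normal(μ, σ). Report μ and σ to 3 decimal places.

A symmetric 50% interval runs μ ± z·σ with z = 0.6745.
Half-width = 0.13, so σ = 0.13/0.6745 = 0.193.
μ is the stated best guess, 2.200.

μ = 2.200, σ = 0.193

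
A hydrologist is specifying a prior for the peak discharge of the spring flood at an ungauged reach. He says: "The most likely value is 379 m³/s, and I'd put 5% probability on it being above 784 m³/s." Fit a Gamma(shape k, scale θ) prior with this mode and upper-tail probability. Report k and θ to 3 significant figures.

k ≈ 6.23, θ ≈ 72.4

Gamma(k,θ) with k>1 has mode (k−1)θ, so θ = 379/(k−1).
Need P(X < 784) = 0.95 with θ tied to k this way. Start at k = 2, θ = 379: P(X<784) ≈ 0.612.
Too low — raise k to concentrate. Iterating converges to k ≈ 6.23.
Then θ = 379/(6.23−1) ≈ 72.4.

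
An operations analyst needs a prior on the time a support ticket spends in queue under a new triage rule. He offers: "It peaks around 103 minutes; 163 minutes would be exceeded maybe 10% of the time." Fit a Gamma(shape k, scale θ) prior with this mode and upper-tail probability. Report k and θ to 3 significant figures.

Gamma(k,θ) with k>1 has mode (k−1)θ, so θ = 103/(k−1).
Need P(X < 163) = 0.9 with θ tied to k this way. Start at k = 2, θ = 103: P(X<163) ≈ 0.469.
Too low — raise k to concentrate. Iterating converges to k ≈ 9.9.
Then θ = 103/(9.9−1) ≈ 11.6.

k ≈ 9.9, θ ≈ 11.6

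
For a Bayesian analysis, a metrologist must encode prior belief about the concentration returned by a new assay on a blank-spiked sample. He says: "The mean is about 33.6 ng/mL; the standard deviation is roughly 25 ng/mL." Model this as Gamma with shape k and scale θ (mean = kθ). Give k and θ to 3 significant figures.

k ≈ 1.81, θ ≈ 18.6

For Gamma(k, scale θ): mean = kθ, variance = kθ², so CV = 1/√k.
CV = SD/mean = 25/33.6 = 0.744, hence k = 1/CV² = 1.81.
Then θ = mean/k = 33.6/1.81 = 18.6.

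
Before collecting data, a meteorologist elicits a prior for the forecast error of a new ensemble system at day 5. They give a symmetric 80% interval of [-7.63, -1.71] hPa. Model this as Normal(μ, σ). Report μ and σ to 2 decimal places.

A symmetric 80% interval runs μ ± z·σ with z = 1.282.
Half-width = 2.96, so σ = 2.96/1.282 = 2.31.
μ is the interval midpoint, -4.67.

μ = -4.67, σ = 2.31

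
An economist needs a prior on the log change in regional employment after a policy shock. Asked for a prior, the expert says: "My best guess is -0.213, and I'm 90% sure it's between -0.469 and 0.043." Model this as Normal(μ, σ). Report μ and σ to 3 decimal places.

A symmetric 90% interval runs μ ± z·σ with z = 1.645.
Half-width = 0.256, so σ = 0.256/1.645 = 0.156.
μ is the stated best guess, -0.213.

μ = -0.213, σ = 0.156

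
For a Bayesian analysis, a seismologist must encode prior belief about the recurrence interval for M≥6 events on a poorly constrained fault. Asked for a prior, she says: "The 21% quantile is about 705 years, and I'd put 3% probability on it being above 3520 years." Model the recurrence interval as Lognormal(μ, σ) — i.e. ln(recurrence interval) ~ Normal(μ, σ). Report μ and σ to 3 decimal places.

μ ≈ 7.041, σ ≈ 0.598

If T ~ Lognormal(μ,σ) then ln T ~ Normal(μ,σ), so the p-quantile of ln T is μ + z_p·σ.
ln(705) = 6.558 and ln(3520) = 8.166; z_{0.21} = -0.8064, z_{0.97} = 1.881.
σ = (8.166 − 6.558)/(1.881 − (-0.8064)) = 0.598.
μ = 6.558 − (-0.8064)·0.598 = 7.041.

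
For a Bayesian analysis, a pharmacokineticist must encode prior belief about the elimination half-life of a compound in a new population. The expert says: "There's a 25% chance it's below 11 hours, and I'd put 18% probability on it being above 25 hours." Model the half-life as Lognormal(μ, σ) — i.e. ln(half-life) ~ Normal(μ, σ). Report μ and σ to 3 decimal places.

μ ≈ 2.746, σ ≈ 0.516

If T ~ Lognormal(μ,σ) then ln T ~ Normal(μ,σ), so the p-quantile of ln T is μ + z_p·σ.
ln(11) = 2.398 and ln(25) = 3.219; z_{0.25} = -0.6745, z_{0.82} = 0.9154.
σ = (3.219 − 2.398)/(0.9154 − (-0.6745)) = 0.516.
μ = 2.398 − (-0.6745)·0.516 = 2.746.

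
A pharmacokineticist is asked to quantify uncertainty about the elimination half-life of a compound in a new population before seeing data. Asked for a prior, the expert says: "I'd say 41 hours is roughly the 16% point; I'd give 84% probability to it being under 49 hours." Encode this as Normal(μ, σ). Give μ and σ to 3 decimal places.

μ = 45.000, σ = 4.022

For Normal(μ,σ), the p-quantile is μ + z_p·σ. Here z_{0.16} = -0.9945, z_{0.84} = 0.9945.
So 41 = μ − 0.9945σ and 49 = μ + 0.9945σ.
Subtracting: σ = (49 − 41)/(0.9945 − (-0.9945)) = 4.022.
Then μ = 41 − (-0.9945)·4.022 = 45.000.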